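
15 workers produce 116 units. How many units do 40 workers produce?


Direct proportion: y/x = constant
k = 116/15 ≈ 7.7333
y₂ = k × 40 = 116 × 40 / 15 = 4640/15
≈ 309.33

309.33


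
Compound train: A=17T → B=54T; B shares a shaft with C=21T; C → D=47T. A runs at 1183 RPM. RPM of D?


Stage 1: RPM_B = RPM_A × t_A/t_B = 1183 × 17/54 = 20111/54 ≈ 372.43
B and C share a shaft → RPM_C = RPM_B
Stage 2: RPM_D = RPM_C × t_C/t_D = RPM_A × (t_A×t_C)/(t_B×t_D)
Overall ratio = (17×21)/(54×47) = 357/2538
RPM_D = 1183 × 357/2538 = 422331/2538
≈ 166.40 RPM

166.40 RPM


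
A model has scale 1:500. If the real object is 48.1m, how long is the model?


Model size = real / scale
= 48.1 / 500
= 0.0962 m

0.0962 m


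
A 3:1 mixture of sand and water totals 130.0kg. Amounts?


Total parts = 3 + 1 = 4
sand: 130.0 × 3/4 = 97.5kg
water: 130.0 × 1/4 = 32.5kg
= 97.5kg and 32.5kg

97.5kg and 32.5kg


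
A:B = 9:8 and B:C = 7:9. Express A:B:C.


Match B: multiply A:B by 7 → 63:56
Multiply B:C by 8 → 56:72
Combined: 63:56:72
GCD = 1
= 63:56:72

63:56:72


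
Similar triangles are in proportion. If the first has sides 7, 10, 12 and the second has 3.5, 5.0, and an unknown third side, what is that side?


Scale factor = 3.5/7 = 0.5
Missing side = 12 × 0.5
= 6.0

6.0


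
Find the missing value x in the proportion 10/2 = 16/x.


Cross multiply: 10 × x = 2 × 16
10x = 32
x = 32 / 10
= 3.20

3.20


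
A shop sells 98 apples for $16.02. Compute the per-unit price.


Unit rate = total / quantity
= 16.02 / 98
= $0.16 per unit

$0.16 per unit


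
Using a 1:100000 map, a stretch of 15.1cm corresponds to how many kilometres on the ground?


Real distance = map distance × scale
= 15.1cm × 100000
= 1510000 cm = 15100.0 m
= 15.100 km

15.100 km


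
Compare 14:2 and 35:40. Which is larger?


14/2 = 7.0000
35/40 = 0.8750
7.0000 > 0.8750, so 14:2 is greater
= 14:2

14:2


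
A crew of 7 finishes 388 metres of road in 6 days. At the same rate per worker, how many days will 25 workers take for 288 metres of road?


Days ∝ work / workers, so d₂ = d₁ × (m₁/m₂) × (w₂/w₁)
Workers factor (inverse): 7/25 = 0.2800
Work factor (direct): 288/388 ≈ 0.7423
d₂ = 6 × 7/25 × 288/388 = (6 × 7 × 288) / (25 × 388) = 12096/9700
≈ 1.25 days

1.25 days


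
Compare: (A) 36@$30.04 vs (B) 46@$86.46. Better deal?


Deal A: $30.04/36 = $0.8344/unit
Deal B: $86.46/46 = $1.8796/unit
A is cheaper per unit
= Deal A

Deal A


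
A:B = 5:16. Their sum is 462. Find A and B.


Let A = 5k, B = 16k.
5k + 16k = 462
21k = 462 → k = 462/21 = 22
A = 5×22 = 110, B = 16×22 = 352
= A = 110, B = 352

A = 110, B = 352


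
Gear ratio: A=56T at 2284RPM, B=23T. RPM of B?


Gear ratio = 56:23 = 56:23
RPM_B = RPM_A × (teeth_A / teeth_B)
= 2284 × (56/23)
= 5561.0 RPM

5561.0 RPM


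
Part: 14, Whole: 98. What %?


Percentage = (part / whole) × 100
= (14 / 98) × 100
≈ 14.29%

14.29%


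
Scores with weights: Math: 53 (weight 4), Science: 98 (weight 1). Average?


Numerator = 53×4 + 98×1
= 212 + 98
= 310
Total weight = 5
Weighted avg = 310/5
= 62.00

62.00


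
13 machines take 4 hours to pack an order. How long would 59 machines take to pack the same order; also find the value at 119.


Inverse proportion: x × y = constant
k = 13 × 4 = 52
At x=59: k/59 = 0.88
At x=119: k/119 = 0.44
= 0.88 and 0.44

0.88 and 0.44


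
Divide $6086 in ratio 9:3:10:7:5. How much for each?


Total parts = 9 + 3 + 10 + 7 + 5 = 34
Part 1: 6086 × 9/34 = 1611.00
Part 2: 6086 × 3/34 = 537.00
Part 3: 6086 × 10/34 = 1790.00
Part 4: 6086 × 7/34 = 1253.00
Part 5: 6086 × 5/34 = 895.00
= Part 1: $1611.00, Part 2: $537.00, Part 3: $1790.00, Part 4: $1253.00, Part 5: $895.00

Part 1: $1611.00, Part 2: $537.00, Part 3: $1790.00, Part 4: $1253.00, Part 5: $895.00


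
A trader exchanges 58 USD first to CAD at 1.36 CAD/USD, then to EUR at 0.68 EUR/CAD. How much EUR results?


Step 1: 58 USD × 1.36 = 78.88 CAD
Step 2: 78.88 CAD × 0.68 = 53.64 EUR
Implied rate USD→EUR = 1.36 × 0.68 = 0.9248
= 53.64 EUR

53.64 EUR


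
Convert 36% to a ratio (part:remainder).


36% means 36 parts out of 100; remainder = 64
Part : remainder = 36:64
GCD = 4
= 9:16

9:16


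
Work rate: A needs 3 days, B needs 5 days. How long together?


Rate of A = 1/3 per day
Rate of B = 1/5 per day
Combined rate = 1/3 + 1/5 = 8/15 ≈ 0.5333 per day
Days = 1 / combined rate = 15/8
≈ 1.88 days

1.88 days


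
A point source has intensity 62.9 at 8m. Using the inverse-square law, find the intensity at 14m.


I₁d₁² = I₂d₂²
I₂ = I₁ × (d₁/d₂)²
= 62.9 × (8/14)²
= 62.9 × 64/196
= 4025.6/196
≈ 20.5388

20.5388


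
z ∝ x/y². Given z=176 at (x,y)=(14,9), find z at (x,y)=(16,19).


z = k·x/y²
Solve for k using the known point: k = z·y²/x = 176×81/14 = 14256/14 ≈ 1018.2857
Now evaluate at x=16, y=19:
z = k × 16 / 361 = (14256 × 16) / (14 × 361) = 228096/5054
≈ 45.1318

45.1318


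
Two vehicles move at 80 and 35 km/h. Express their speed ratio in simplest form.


Ratio = 80:35
GCD = 5
Simplified = 16:7
Time ratio (same distance) = 7:16
Speed ratio = 16:7

16:7


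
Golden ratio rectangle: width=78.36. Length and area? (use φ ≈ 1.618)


φ = (1 + √5) / 2 ≈ 1.618
Length = width × φ = 78.36 × 1.618 = 126.78648
≈ 126.79
Area = width × length = 78.36 × 126.78648 = 9934.9885728 ≈ 9934.99
= Length: 126.79, Area: 9934.99

Length: 126.79, Area: 9934.99


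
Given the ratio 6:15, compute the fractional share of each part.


Total parts = 6 + 15 = 21
First part: 6/21 = 2/7
Second part: 15/21 = 5/7
= 2/7 and 5/7

2/7 and 5/7


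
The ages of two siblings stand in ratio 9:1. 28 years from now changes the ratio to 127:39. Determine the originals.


Let A = 9k, B = 1k.
(9k + 28) / (1k + 28) = 127/39
Cross-multiply: 39(9k + 28) = 127(1k + 28)
351k + 1092 = 127k + 3556
351k - 127k = 3556 - 1092
224k = 2464
k = 2464/224 = 11
A = 9×11 = 99, B = 1×11 = 11
= A = 99, B = 11

A = 99, B = 11


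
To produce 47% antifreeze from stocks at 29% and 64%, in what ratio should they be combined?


Let x parts of 29% mix with y parts of 64%.
29x + 64y = 47(x + y)
29x + 64y = 47x + 47y
x(29 - 47) = y(47 - 64)
x/y = (64 - 47)/(47 - 29) = 17/18
Simplify: 17:18
= 17:18

17:18


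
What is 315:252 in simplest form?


GCD(315, 252) = 63
315/63 : 252/63
= 5:4

5:4


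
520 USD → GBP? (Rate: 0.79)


Amount × rate = 520 × 0.79
= 410.80 GBP

410.80 GBP


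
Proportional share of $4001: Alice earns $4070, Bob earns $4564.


Total income = 4070 + 4564 = $8634
Alice: $4001 × 4070/8634 = $1886.04
Bob: $4001 × 4564/8634 = $2114.96
= Alice: $1886.04, Bob: $2114.96

Alice: $1886.04, Bob: $2114.96


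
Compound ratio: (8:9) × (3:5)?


Compound ratio = (8×3) : (9×5)
= 24:45
GCD = 3
= 8:15

8:15


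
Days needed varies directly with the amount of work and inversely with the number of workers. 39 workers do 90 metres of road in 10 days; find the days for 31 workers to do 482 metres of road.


Days ∝ work / workers, so d₂ = d₁ × (m₁/m₂) × (w₂/w₁)
Workers factor (inverse): 39/31 ≈ 1.2581
Work factor (direct): 482/90 ≈ 5.3556
d₂ = 10 × 39/31 × 482/90 = (10 × 39 × 482) / (31 × 90) = 187980/2790
≈ 67.38 days

67.38 days


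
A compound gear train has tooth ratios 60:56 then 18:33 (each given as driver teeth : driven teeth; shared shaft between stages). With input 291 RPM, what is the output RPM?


Stage 1: RPM_B = RPM_A × t_A/t_B = 291 × 60/56 = 17460/56 ≈ 311.79
B and C share a shaft → RPM_C = RPM_B
Stage 2: RPM_D = RPM_C × t_C/t_D = RPM_A × (t_A×t_C)/(t_B×t_D)
Overall ratio = (60×18)/(56×33) = 1080/1848
RPM_D = 291 × 1080/1848 = 314280/1848
≈ 170.06 RPM

170.06 RPM


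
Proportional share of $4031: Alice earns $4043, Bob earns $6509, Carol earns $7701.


Total income = 4043 + 6509 + 7701 = $18253
Alice: $4031 × 4043/18253 = $892.86
Bob: $4031 × 6509/18253 = $1437.45
Carol: $4031 × 7701/18253 = $1700.69
= Alice: $892.86, Bob: $1437.45, Carol: $1700.69

Alice: $892.86, Bob: $1437.45, Carol: $1700.69


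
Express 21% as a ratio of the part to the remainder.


21% means 21 parts out of 100; remainder = 79
Part : remainder = 21:79
GCD = 1
= 21:79

21:79


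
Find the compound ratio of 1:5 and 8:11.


Compound ratio = (1×8) : (5×11)
= 8:55
GCD = 1
= 8:55

8:55


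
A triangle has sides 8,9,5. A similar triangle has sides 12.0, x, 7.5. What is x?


Scale factor = 12.0/8 = 1.5
Missing side = 9 × 1.5
= 13.5

13.5


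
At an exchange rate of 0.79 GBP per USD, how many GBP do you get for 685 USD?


Amount × rate = 685 × 0.79
= 541.15 GBP

541.15 GBP


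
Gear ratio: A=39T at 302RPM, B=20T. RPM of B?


Gear ratio = 39:20 = 39:20
RPM_B = RPM_A × (teeth_A / teeth_B)
= 302 × (39/20)
= 588.9 RPM

588.9 RPM


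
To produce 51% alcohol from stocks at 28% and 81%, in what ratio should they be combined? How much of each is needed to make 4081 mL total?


Let x parts of 28% mix with y parts of 81%.
28x + 81y = 51(x + y)
28x + 81y = 51x + 51y
x(28 - 51) = y(51 - 81)
x/y = (81 - 51)/(51 - 28) = 30/23
Simplify: 30:23
Total parts = 53; one part = 4081/53 = 77.00 mL
28% solution: 30×77.00 = 2310.00 mL
81% solution: 23×77.00 = 1771.00 mL
= ratio 30:23; 2310.00 mL and 1771.00 mL

ratio 30:23; 2310.00 mL and 1771.00 mL


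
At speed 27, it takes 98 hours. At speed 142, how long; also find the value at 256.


Inverse proportion: x × y = constant
k = 27 × 98 = 2646
At x=142: k/142 = 18.63
At x=256: k/256 = 10.34
= 18.63 and 10.34

18.63 and 10.34


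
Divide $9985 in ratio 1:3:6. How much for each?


Total parts = 1 + 3 + 6 = 10
Part 1: 9985 × 1/10 = 998.50
Part 2: 9985 × 3/10 = 2995.50
Part 3: 9985 × 6/10 = 5991.00
= Part 1: $998.50, Part 2: $2995.50, Part 3: $5991.00

Part 1: $998.50, Part 2: $2995.50, Part 3: $5991.00


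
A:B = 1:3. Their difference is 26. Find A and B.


Let A = 1k, B = 3k.
3k - 1k = 26
2k = 26 → k = 26/2 = 13
A = 1×13 = 13, B = 3×13 = 39
= A = 13, B = 39

A = 13, B = 39


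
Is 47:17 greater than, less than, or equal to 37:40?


47/17 = 2.7647
37/40 = 0.9250
2.7647 > 0.9250, so 47:17 is greater
= greater than

greater than


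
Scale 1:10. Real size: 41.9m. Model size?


Model size = real / scale
= 41.9 / 10
= 4.1900 m

4.1900 m


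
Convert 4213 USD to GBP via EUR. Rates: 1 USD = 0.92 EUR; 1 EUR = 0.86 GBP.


Step 1: 4213 USD × 0.92 = 3875.96 EUR
Step 2: 3875.96 EUR × 0.86 = 3333.33 GBP
Implied rate USD→GBP = 0.92 × 0.86 = 0.7912
= 3333.33 GBP

3333.33 GBP


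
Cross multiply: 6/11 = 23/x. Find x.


Cross multiply: 6 × x = 11 × 23
6x = 253
x = 253 / 6
= 42.17

42.17


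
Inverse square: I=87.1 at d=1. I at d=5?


I₁d₁² = I₂d₂²
I₂ = I₁ × (d₁/d₂)²
= 87.1 × (1/5)²
= 87.1 × 1/25
= 87.1/25
= 3.4840

3.4840


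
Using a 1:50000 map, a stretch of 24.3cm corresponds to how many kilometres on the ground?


Real distance = map distance × scale
= 24.3cm × 50000
= 1215000 cm = 12150.0 m
= 12.150 km

12.150 km


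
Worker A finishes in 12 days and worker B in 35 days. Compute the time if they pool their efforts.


Rate of A = 1/12 per day
Rate of B = 1/35 per day
Combined rate = 1/12 + 1/35 = 47/420 ≈ 0.1119 per day
Days = 1 / combined rate = 420/47
≈ 8.94 days

8.94 days


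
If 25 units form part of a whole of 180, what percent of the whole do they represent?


Percentage = (part / whole) × 100
= (25 / 180) × 100
≈ 13.89%

13.89%


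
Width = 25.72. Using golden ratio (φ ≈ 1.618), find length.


φ = (1 + √5) / 2 ≈ 1.618
Length = width × φ = 25.72 × 1.618 = 41.61496
≈ 41.61

41.61


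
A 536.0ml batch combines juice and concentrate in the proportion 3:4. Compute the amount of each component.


Total parts = 3 + 4 = 7
juice: 536.0 × 3/7 = 229.7ml
concentrate: 536.0 × 4/7 = 306.3ml
= 229.7ml and 306.3ml

229.7ml and 306.3ml


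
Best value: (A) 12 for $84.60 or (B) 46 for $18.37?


Deal A: $84.60/12 = $7.0500/unit
Deal B: $18.37/46 = $0.3993/unit
B is cheaper per unit
= Deal B

Deal B


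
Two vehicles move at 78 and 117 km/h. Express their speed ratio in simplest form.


Ratio = 78:117
GCD = 39
Simplified = 2:3
Time ratio (same distance) = 3:2
Speed ratio = 2:3

2:3


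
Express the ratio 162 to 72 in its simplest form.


GCD(162, 72) = 18
162/18 : 72/18
= 9:4

9:4


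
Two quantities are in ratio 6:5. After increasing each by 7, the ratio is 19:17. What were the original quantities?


Let A = 6k, B = 5k.
(6k + 7) / (5k + 7) = 19/17
Cross-multiply: 17(6k + 7) = 19(5k + 7)
102k + 119 = 95k + 133
102k - 95k = 133 - 119
7k = 14
k = 14/7 = 2
A = 6×2 = 12, B = 5×2 = 10
= A = 12, B = 10

A = 12, B = 10


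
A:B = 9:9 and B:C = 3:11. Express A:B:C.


Match B: multiply A:B by 3 → 27:27
Multiply B:C by 9 → 27:99
Combined: 27:27:99
GCD = 9
= 3:3:11

3:3:11


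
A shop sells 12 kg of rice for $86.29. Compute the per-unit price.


Unit rate = total / quantity
= 86.29 / 12
= $7.19 per unit

$7.19 per unit


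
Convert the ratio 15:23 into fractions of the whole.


Total parts = 15 + 23 = 38
First part: 15/38 = 15/38
Second part: 23/38 = 23/38
= 15/38 and 23/38

15/38 and 23/38


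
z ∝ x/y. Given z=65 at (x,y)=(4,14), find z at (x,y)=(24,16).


z = k·x/y
Solve for k using the known point: k = z·y/x = 65×14/4 = 910/4 = 227.5000
Now evaluate at x=24, y=16:
z = k × 24 / 16 = (910 × 24) / (4 × 16) = 21840/64
= 341.2500

341.2500


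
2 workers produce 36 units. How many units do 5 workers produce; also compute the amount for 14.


Direct proportion: y/x = constant
k = 36/2 = 18.0000
y at x=5: k × 5 = 36 × 5 / 2 = 180/2 = 90.00
y at x=14: k × 14 = 36 × 14 / 2 = 504/2 = 252.00
= 90.00 and 252.00

90.00 and 252.00


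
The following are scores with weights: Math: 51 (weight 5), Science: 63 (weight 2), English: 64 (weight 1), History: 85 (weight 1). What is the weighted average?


Numerator = 51×5 + 63×2 + 64×1 + 85×1
= 255 + 126 + 64 + 85
= 530
Total weight = 9
Weighted avg = 530/9
= 58.89

58.89


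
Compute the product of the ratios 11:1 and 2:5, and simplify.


Compound ratio = (11×2) : (1×5)
= 22:5
GCD = 1
= 22:5

22:5


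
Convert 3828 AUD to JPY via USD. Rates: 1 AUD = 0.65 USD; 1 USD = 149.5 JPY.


Step 1: 3828 AUD × 0.65 = 2488.20 USD
Step 2: 2488.20 USD × 149.5 = 371985.90 JPY
Implied rate AUD→JPY = 0.65 × 149.5 = 97.1750
= 371985.90 JPY

371985.90 JPY


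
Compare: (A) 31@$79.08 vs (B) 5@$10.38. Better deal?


Deal A: $79.08/31 = $2.5510/unit
Deal B: $10.38/5 = $2.0760/unit
B is cheaper per unit
= Deal B

Deal B


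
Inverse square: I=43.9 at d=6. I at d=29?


I₁d₁² = I₂d₂²
I₂ = I₁ × (d₁/d₂)²
= 43.9 × (6/29)²
= 43.9 × 36/841
= 1580.4/841
≈ 1.8792

1.8792


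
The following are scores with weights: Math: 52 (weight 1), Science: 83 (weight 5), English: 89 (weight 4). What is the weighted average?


Numerator = 52×1 + 83×5 + 89×4
= 52 + 415 + 356
= 823
Total weight = 10
Weighted avg = 823/10
= 82.30

82.30


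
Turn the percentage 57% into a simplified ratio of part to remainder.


57% means 57 parts out of 100; remainder = 43
Part : remainder = 57:43
GCD = 1
= 57:43

57:43


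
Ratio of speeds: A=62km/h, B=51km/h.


Ratio = 62:51
GCD = 1
Simplified = 62:51
Time ratio (same distance) = 51:62
Speed ratio = 62:51

62:51


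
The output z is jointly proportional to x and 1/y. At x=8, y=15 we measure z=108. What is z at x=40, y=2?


z = k·x/y
Solve for k using the known point: k = z·y/x = 108×15/8 = 1620/8 = 202.5000
Now evaluate at x=40, y=2:
z = k × 40 / 2 = (1620 × 40) / (8 × 2) = 64800/16
= 4050.0000

4050.0000


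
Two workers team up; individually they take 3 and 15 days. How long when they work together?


Rate of A = 1/3 per day
Rate of B = 1/15 per day
Combined rate = 1/3 + 1/15 = 18/45 = 0.4000 per day
Days = 1 / combined rate = 45/18
= 2.50 days

2.50 days


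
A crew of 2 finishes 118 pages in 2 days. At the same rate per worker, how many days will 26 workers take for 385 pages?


Days ∝ work / workers, so d₂ = d₁ × (m₁/m₂) × (w₂/w₁)
Workers factor (inverse): 2/26 ≈ 0.0769
Work factor (direct): 385/118 ≈ 3.2627
d₂ = 2 × 2/26 × 385/118 = (2 × 2 × 385) / (26 × 118) = 1540/3068
≈ 0.50 days

0.50 days


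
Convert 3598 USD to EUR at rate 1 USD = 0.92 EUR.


Amount × rate = 3598 × 0.92
= 3310.16 EUR

3310.16 EUR


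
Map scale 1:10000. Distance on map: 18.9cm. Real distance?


Real distance = map distance × scale
= 18.9cm × 10000
= 189000 cm = 1890.0 m
= 1.890 km

1.890 km


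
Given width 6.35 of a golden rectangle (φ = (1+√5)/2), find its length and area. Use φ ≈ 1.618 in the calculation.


φ = (1 + √5) / 2 ≈ 1.618
Length = width × φ = 6.35 × 1.618 = 10.2743
≈ 10.27
Area = width × length = 6.35 × 10.2743 = 65.241805 ≈ 65.24
= Length: 10.27, Area: 65.24

Length: 10.27, Area: 65.24


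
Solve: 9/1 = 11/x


Cross multiply: 9 × x = 1 × 11
9x = 11
x = 11 / 9
= 1.22

1.22


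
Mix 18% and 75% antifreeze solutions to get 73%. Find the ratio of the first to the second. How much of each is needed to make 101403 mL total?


Let x parts of 18% mix with y parts of 75%.
18x + 75y = 73(x + y)
18x + 75y = 73x + 73y
x(18 - 73) = y(73 - 75)
x/y = (75 - 73)/(73 - 18) = 2/55
Simplify: 2:55
Total parts = 57; one part = 101403/57 = 1779.00 mL
18% solution: 2×1779.00 = 3558.00 mL
75% solution: 55×1779.00 = 97845.00 mL
= ratio 2:55; 3558.00 mL and 97845.00 mL

ratio 2:55; 3558.00 mL and 97845.00 mL


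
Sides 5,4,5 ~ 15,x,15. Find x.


Scale factor = 15/5 = 3
Missing side = 4 × 3
= 12.0

12.0


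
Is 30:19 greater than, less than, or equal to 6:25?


30/19 = 1.5789
6/25 = 0.2400
1.5789 > 0.2400, so 30:19 is greater
= greater than

greater than


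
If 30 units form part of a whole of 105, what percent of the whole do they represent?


Percentage = (part / whole) × 100
= (30 / 105) × 100
≈ 28.57%

28.57%


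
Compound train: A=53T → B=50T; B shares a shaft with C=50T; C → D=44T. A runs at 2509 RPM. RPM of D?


Stage 1: RPM_B = RPM_A × t_A/t_B = 2509 × 53/50 = 132977/50 = 2659.54
B and C share a shaft → RPM_C = RPM_B
Stage 2: RPM_D = RPM_C × t_C/t_D = RPM_A × (t_A×t_C)/(t_B×t_D)
Overall ratio = (53×50)/(50×44) = 2650/2200
RPM_D = 2509 × 2650/2200 = 6648850/2200
≈ 3022.20 RPM

3022.20 RPM


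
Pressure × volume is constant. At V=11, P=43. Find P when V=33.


Inverse proportion: x × y = constant
k = 11 × 43 = 473
y₂ = k / 33 = 473 / 33
= 14.33

14.33


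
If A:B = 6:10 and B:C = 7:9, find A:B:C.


Match B: multiply A:B by 7 → 42:70
Multiply B:C by 10 → 70:90
Combined: 42:70:90
GCD = 2
= 21:35:45

21:35:45


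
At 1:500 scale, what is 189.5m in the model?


Model size = real / scale
= 189.5 / 500
= 0.3790 m

0.3790 m


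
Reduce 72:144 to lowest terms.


GCD(72, 144) = 72
72/72 : 144/72
= 1:2

1:2


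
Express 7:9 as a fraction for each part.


Total parts = 7 + 9 = 16
First part: 7/16 = 7/16
Second part: 9/16 = 9/16
= 7/16 and 9/16

7/16 and 9/16


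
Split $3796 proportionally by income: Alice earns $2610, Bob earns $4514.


Total income = 2610 + 4514 = $7124
Alice: $3796 × 2610/7124 = $1390.73
Bob: $3796 × 4514/7124 = $2405.27
= Alice: $1390.73, Bob: $2405.27

Alice: $1390.73, Bob: $2405.27


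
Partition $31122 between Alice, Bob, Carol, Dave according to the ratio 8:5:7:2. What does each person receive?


Total parts = 8 + 5 + 7 + 2 = 22
Alice: 31122 × 8/22 = 11317.09
Bob: 31122 × 5/22 = 7073.18
Carol: 31122 × 7/22 = 9902.45
Dave: 31122 × 2/22 = 2829.27
= Alice: $11317.09, Bob: $7073.18, Carol: $9902.45, Dave: $2829.27

Alice: $11317.09, Bob: $7073.18, Carol: $9902.45, Dave: $2829.27


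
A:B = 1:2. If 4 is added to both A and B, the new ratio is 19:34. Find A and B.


Let A = 1k, B = 2k.
(1k + 4) / (2k + 4) = 19/34
Cross-multiply: 34(1k + 4) = 19(2k + 4)
34k + 136 = 38k + 76
34k - 38k = 76 - 136
-4k = -60
k = -60/-4 = 15
A = 1×15 = 15, B = 2×15 = 30
= A = 15, B = 30

A = 15, B = 30


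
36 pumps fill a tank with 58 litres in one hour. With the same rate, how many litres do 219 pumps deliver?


Direct proportion: y/x = constant
k = 58/36 ≈ 1.6111
y₂ = k × 219 = 58 × 219 / 36 = 12702/36
≈ 352.83

352.83


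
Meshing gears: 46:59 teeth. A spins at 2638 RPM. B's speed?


Gear ratio = 46:59 = 46:59
RPM_B = RPM_A × (teeth_A / teeth_B)
= 2638 × (46/59)
= 2056.7 RPM

2056.7 RPM


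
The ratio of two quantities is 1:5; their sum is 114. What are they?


Let A = 1k, B = 5k.
1k + 5k = 114
6k = 114 → k = 114/6 = 19
A = 1×19 = 19, B = 5×19 = 95
= A = 19, B = 95

A = 19, B = 95


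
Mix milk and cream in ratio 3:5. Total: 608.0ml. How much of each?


Total parts = 3 + 5 = 8
milk: 608.0 × 3/8 = 228.0ml
cream: 608.0 × 5/8 = 380.0ml
= 228.0ml and 380.0ml

228.0ml and 380.0ml


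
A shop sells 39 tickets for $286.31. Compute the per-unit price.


Unit rate = total / quantity
= 286.31 / 39
= $7.34 per unit

$7.34 per unit


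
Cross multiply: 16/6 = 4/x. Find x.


Cross multiply: 16 × x = 6 × 4
16x = 24
x = 24 / 16
= 1.50

1.50


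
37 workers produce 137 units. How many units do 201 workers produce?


Direct proportion: y/x = constant
k = 137/37 ≈ 3.7027
y₂ = k × 201 = 137 × 201 / 37 = 27537/37
≈ 744.24

744.24


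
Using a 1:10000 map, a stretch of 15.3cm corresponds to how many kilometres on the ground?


Real distance = map distance × scale
= 15.3cm × 10000
= 153000 cm = 1530.0 m
= 1.530 km

1.530 km


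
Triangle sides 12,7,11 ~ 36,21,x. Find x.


Scale factor = 36/12 = 3
Missing side = 11 × 3
= 33.0

33.0


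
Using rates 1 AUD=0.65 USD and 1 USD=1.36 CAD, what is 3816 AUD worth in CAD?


Step 1: 3816 AUD × 0.65 = 2480.40 USD
Step 2: 2480.40 USD × 1.36 = 3373.34 CAD
Implied rate AUD→CAD = 0.65 × 1.36 = 0.8840
= 3373.34 CAD

3373.34 CAD


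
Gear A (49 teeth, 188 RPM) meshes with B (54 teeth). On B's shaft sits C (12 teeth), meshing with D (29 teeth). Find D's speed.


Stage 1: RPM_B = RPM_A × t_A/t_B = 188 × 49/54 = 9212/54 ≈ 170.59
B and C share a shaft → RPM_C = RPM_B
Stage 2: RPM_D = RPM_C × t_C/t_D = RPM_A × (t_A×t_C)/(t_B×t_D)
Overall ratio = (49×12)/(54×29) = 588/1566
RPM_D = 188 × 588/1566 = 110544/1566
≈ 70.59 RPM

70.59 RPM


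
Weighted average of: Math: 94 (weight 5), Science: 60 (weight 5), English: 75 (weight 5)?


Numerator = 94×5 + 60×5 + 75×5
= 470 + 300 + 375
= 1145
Total weight = 15
Weighted avg = 1145/15
= 76.33

76.33


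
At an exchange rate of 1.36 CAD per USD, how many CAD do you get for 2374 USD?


Amount × rate = 2374 × 1.36
= 3228.64 CAD

3228.64 CAD


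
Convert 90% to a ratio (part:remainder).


90% means 90 parts out of 100; remainder = 10
Part : remainder = 90:10
GCD = 10
= 9:1

9:1


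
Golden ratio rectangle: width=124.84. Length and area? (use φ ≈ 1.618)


φ = (1 + √5) / 2 ≈ 1.618
Length = width × φ = 124.84 × 1.618 = 201.99112
≈ 201.99
Area = width × length = 124.84 × 201.99112 = 25216.5714208 ≈ 25216.57
= Length: 201.99, Area: 25216.57

Length: 201.99, Area: 25216.57


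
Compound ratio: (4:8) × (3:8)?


Compound ratio = (4×3) : (8×8)
= 12:64
GCD = 4
= 3:16

3:16


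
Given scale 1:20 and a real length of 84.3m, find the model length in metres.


Model size = real / scale
= 84.3 / 20
= 4.2150 m

4.2150 m


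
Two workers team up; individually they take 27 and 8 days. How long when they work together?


Rate of A = 1/27 per day
Rate of B = 1/8 per day
Combined rate = 1/27 + 1/8 = 35/216 ≈ 0.1620 per day
Days = 1 / combined rate = 216/35
≈ 6.17 days

6.17 days


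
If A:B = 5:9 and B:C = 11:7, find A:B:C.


Match B: multiply A:B by 11 → 55:99
Multiply B:C by 9 → 99:63
Combined: 55:99:63
GCD = 1
= 55:99:63

55:99:63


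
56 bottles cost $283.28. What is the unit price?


Unit rate = total / quantity
= 283.28 / 56
= $5.06 per unit

$5.06 per unit


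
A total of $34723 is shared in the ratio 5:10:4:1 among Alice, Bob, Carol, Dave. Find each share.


Total parts = 5 + 10 + 4 + 1 = 20
Alice: 34723 × 5/20 = 8680.75
Bob: 34723 × 10/20 = 17361.50
Carol: 34723 × 4/20 = 6944.60
Dave: 34723 × 1/20 = 1736.15
= Alice: $8680.75, Bob: $17361.50, Carol: $6944.60, Dave: $1736.15

Alice: $8680.75, Bob: $17361.50, Carol: $6944.60, Dave: $1736.15


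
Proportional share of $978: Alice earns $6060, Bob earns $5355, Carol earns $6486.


Total income = 6060 + 5355 + 6486 = $17901
Alice: $978 × 6060/17901 = $331.08
Bob: $978 × 5355/17901 = $292.56
Carol: $978 × 6486/17901 = $354.35
= Alice: $331.08, Bob: $292.56, Carol: $354.35

Alice: $331.08, Bob: $292.56, Carol: $354.35


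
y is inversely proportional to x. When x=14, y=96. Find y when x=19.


Inverse proportion: x × y = constant
k = 14 × 96 = 1344
y₂ = k / 19 = 1344 / 19
= 70.74

70.74


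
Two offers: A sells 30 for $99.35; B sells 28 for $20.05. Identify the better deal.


Deal A: $99.35/30 = $3.3117/unit
Deal B: $20.05/28 = $0.7161/unit
B is cheaper per unit
= Deal B

Deal B


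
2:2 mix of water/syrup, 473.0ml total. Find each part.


Total parts = 2 + 2 = 4
water: 473.0 × 2/4 = 236.5ml
syrup: 473.0 × 2/4 = 236.5ml
= 236.5ml and 236.5ml

236.5ml and 236.5ml


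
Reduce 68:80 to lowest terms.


GCD(68, 80) = 4
68/4 : 80/4
= 17:20

17:20


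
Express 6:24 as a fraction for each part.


Total parts = 6 + 24 = 30
First part: 6/30 = 1/5
Second part: 24/30 = 4/5
= 1/5 and 4/5

1/5 and 4/5


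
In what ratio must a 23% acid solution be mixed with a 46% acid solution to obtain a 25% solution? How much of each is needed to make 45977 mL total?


Let x parts of 23% mix with y parts of 46%.
23x + 46y = 25(x + y)
23x + 46y = 25x + 25y
x(23 - 25) = y(25 - 46)
x/y = (46 - 25)/(25 - 23) = 21/2
Simplify: 21:2
Total parts = 23; one part = 45977/23 = 1999.00 mL
23% solution: 21×1999.00 = 41979.00 mL
46% solution: 2×1999.00 = 3998.00 mL
= ratio 21:2; 41979.00 mL and 3998.00 mL

ratio 21:2; 41979.00 mL and 3998.00 mL


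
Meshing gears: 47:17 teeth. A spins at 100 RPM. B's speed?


Gear ratio = 47:17 = 47:17
RPM_B = RPM_A × (teeth_A / teeth_B)
= 100 × (47/17)
= 276.5 RPM

276.5 RPM


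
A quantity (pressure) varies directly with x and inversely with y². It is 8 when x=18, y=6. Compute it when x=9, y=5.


z = k·x/y²
Solve for k using the known point: k = z·y²/x = 8×36/18 = 288/18 = 16.0000
Now evaluate at x=9, y=5:
z = k × 9 / 25 = (288 × 9) / (18 × 25) = 2592/450
= 5.7600

5.7600


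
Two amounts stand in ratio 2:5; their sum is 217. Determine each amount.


Let A = 2k, B = 5k.
2k + 5k = 217
7k = 217 → k = 217/7 = 31
A = 2×31 = 62, B = 5×31 = 155
= A = 62, B = 155

A = 62, B = 155


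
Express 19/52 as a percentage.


Percentage = (part / whole) × 100
= (19 / 52) × 100
≈ 36.54%

36.54%


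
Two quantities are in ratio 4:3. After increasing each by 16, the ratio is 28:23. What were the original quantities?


Let A = 4k, B = 3k.
(4k + 16) / (3k + 16) = 28/23
Cross-multiply: 23(4k + 16) = 28(3k + 16)
92k + 368 = 84k + 448
92k - 84k = 448 - 368
8k = 80
k = 80/8 = 10
A = 4×10 = 40, B = 3×10 = 30
= A = 40, B = 30

A = 40, B = 30


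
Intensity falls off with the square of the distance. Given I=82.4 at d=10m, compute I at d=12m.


I₁d₁² = I₂d₂²
I₂ = I₁ × (d₁/d₂)²
= 82.4 × (10/12)²
= 82.4 × 100/144
= 8240/144
≈ 57.2222

57.2222


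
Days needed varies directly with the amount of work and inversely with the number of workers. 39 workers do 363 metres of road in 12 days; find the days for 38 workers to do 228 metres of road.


Days ∝ work / workers, so d₂ = d₁ × (m₁/m₂) × (w₂/w₁)
Workers factor (inverse): 39/38 ≈ 1.0263
Work factor (direct): 228/363 ≈ 0.6281
d₂ = 12 × 39/38 × 228/363 = (12 × 39 × 228) / (38 × 363) = 106704/13794
≈ 7.74 days

7.74 days


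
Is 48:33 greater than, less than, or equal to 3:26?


48/33 = 1.4545
3/26 = 0.1154
1.4545 > 0.1154, so 48:33 is greater
= greater than

greater than


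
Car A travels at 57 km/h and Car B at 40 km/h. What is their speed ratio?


Ratio = 57:40
GCD = 1
Simplified = 57:40
Time ratio (same distance) = 40:57
Speed ratio = 57:40

57:40


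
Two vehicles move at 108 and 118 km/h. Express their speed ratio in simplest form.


Ratio = 108:118
GCD = 2
Simplified = 54:59
Time ratio (same distance) = 59:54
Speed ratio = 54:59

54:59


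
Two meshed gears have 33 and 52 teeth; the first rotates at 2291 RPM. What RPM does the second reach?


Gear ratio = 33:52 = 33:52
RPM_B = RPM_A × (teeth_A / teeth_B)
= 2291 × (33/52)
= 1453.9 RPM

1453.9 RPM


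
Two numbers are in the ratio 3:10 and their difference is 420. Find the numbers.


Let A = 3k, B = 10k.
10k - 3k = 420
7k = 420 → k = 420/7 = 60
A = 3×60 = 180, B = 10×60 = 600
= A = 180, B = 600

A = 180, B = 600


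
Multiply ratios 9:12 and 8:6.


Compound ratio = (9×8) : (12×6)
= 72:72
GCD = 72
= 1:1

1:1


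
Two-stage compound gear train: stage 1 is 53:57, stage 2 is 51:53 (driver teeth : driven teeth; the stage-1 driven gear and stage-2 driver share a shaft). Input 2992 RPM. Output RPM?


Stage 1: RPM_B = RPM_A × t_A/t_B = 2992 × 53/57 = 158576/57 ≈ 2782.04
B and C share a shaft → RPM_C = RPM_B
Stage 2: RPM_D = RPM_C × t_C/t_D = RPM_A × (t_A×t_C)/(t_B×t_D)
Overall ratio = (53×51)/(57×53) = 2703/3021
RPM_D = 2992 × 2703/3021 = 8087376/3021
≈ 2677.05 RPM

2677.05 RPM


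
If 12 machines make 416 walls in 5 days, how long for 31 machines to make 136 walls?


Days ∝ work / workers, so d₂ = d₁ × (m₁/m₂) × (w₂/w₁)
Workers factor (inverse): 12/31 ≈ 0.3871
Work factor (direct): 136/416 ≈ 0.3269
d₂ = 5 × 12/31 × 136/416 = (5 × 12 × 136) / (31 × 416) = 8160/12896
≈ 0.63 days

0.63 days


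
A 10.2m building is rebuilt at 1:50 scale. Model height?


Model size = real / scale
= 10.2 / 50
= 0.2040 m

0.2040 m


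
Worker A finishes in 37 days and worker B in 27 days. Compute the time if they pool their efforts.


Rate of A = 1/37 per day
Rate of B = 1/27 per day
Combined rate = 1/37 + 1/27 = 64/999 ≈ 0.0641 per day
Days = 1 / combined rate = 999/64
≈ 15.61 days

15.61 days


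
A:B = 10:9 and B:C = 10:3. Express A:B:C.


Match B: multiply A:B by 10 → 100:90
Multiply B:C by 9 → 90:27
Combined: 100:90:27
GCD = 1
= 100:90:27

100:90:27


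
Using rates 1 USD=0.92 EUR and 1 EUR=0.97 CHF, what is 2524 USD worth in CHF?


Step 1: 2524 USD × 0.92 = 2322.08 EUR
Step 2: 2322.08 EUR × 0.97 = 2252.42 CHF
Implied rate USD→CHF = 0.92 × 0.97 = 0.8924
= 2252.42 CHF

2252.42 CHF


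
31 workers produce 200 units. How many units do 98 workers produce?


Direct proportion: y/x = constant
k = 200/31 ≈ 6.4516
y₂ = k × 98 = 200 × 98 / 31 = 19600/31
≈ 632.26

632.26


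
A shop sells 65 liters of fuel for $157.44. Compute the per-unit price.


Unit rate = total / quantity
= 157.44 / 65
= $2.42 per unit

$2.42 per unit


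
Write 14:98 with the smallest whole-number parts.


GCD(14, 98) = 14
14/14 : 98/14
= 1:7

1:7


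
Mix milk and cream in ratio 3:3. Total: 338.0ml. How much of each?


Total parts = 3 + 3 = 6
milk: 338.0 × 3/6 = 169.0ml
cream: 338.0 × 3/6 = 169.0ml
= 169.0ml and 169.0ml

169.0ml and 169.0ml


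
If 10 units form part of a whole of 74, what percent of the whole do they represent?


Percentage = (part / whole) × 100
= (10 / 74) × 100
≈ 13.51%

13.51%


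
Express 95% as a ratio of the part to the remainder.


95% means 95 parts out of 100; remainder = 5
Part : remainder = 95:5
GCD = 5
= 19:1

19:1


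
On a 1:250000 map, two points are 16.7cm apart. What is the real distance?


Real distance = map distance × scale
= 16.7cm × 250000
= 4175000 cm = 41750.0 m
= 41.750 km

41.750 km


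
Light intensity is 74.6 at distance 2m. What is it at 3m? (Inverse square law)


I₁d₁² = I₂d₂²
I₂ = I₁ × (d₁/d₂)²
= 74.6 × (2/3)²
= 74.6 × 4/9
= 298.4/9
≈ 33.1556

33.1556


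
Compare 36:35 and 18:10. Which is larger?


36/35 = 1.0286
18/10 = 1.8000
1.0286 < 1.8000, so 36:35 is less
= 18:10

18:10


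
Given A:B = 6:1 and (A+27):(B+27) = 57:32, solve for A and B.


Let A = 6k, B = 1k.
(6k + 27) / (1k + 27) = 57/32
Cross-multiply: 32(6k + 27) = 57(1k + 27)
192k + 864 = 57k + 1539
192k - 57k = 1539 - 864
135k = 675
k = 675/135 = 5
A = 6×5 = 30, B = 1×5 = 5
= A = 30, B = 5

A = 30, B = 5


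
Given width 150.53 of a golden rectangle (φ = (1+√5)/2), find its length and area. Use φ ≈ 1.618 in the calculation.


φ = (1 + √5) / 2 ≈ 1.618
Length = width × φ = 150.53 × 1.618 = 243.55754
≈ 243.56
Area = width × length = 150.53 × 243.55754 = 36662.7164962 ≈ 36662.72
= Length: 243.56, Area: 36662.72

Length: 243.56, Area: 36662.72


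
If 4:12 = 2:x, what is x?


Cross multiply: 4 × x = 12 × 2
4x = 24
x = 24 / 4
= 6.00

6.00


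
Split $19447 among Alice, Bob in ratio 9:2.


Total parts = 9 + 2 = 11
Alice: 19447 × 9/11 = 15911.18
Bob: 19447 × 2/11 = 3535.82
= Alice: $15911.18, Bob: $3535.82

Alice: $15911.18, Bob: $3535.82


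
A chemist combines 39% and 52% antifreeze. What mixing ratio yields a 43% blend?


Let x parts of 39% mix with y parts of 52%.
39x + 52y = 43(x + y)
39x + 52y = 43x + 43y
x(39 - 43) = y(43 - 52)
x/y = (52 - 43)/(43 - 39) = 9/4
Simplify: 9:4
= 9:4

9:4


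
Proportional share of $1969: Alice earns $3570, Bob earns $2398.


Total income = 3570 + 2398 = $5968
Alice: $1969 × 3570/5968 = $1177.84
Bob: $1969 × 2398/5968 = $791.16
= Alice: $1177.84, Bob: $791.16

Alice: $1177.84, Bob: $791.16


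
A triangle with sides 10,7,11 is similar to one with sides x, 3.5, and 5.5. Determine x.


Scale factor = 3.5/7 = 0.5
Missing side = 10 × 0.5
= 5.0

5.0


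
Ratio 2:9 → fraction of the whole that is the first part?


Total parts = 2 + 9 = 11
First part: 2/11 = 2/11
= 2/11

2/11


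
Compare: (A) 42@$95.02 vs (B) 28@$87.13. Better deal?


Deal A: $95.02/42 = $2.2624/unit
Deal B: $87.13/28 = $3.1118/unit
A is cheaper per unit
= Deal A

Deal A


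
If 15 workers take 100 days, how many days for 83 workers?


Inverse proportion: x × y = constant
k = 15 × 100 = 1500
y₂ = k / 83 = 1500 / 83
= 18.07

18.07


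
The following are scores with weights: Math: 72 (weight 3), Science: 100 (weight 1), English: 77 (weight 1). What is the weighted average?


Numerator = 72×3 + 100×1 + 77×1
= 216 + 100 + 77
= 393
Total weight = 5
Weighted avg = 393/5
= 78.60

78.60


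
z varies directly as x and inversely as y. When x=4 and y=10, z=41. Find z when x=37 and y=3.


z = k·x/y
Solve for k using the known point: k = z·y/x = 41×10/4 = 410/4 = 102.5000
Now evaluate at x=37, y=3:
z = k × 37 / 3 = (410 × 37) / (4 × 3) = 15170/12
≈ 1264.1667

1264.1667


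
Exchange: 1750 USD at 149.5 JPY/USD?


Amount × rate = 1750 × 149.5
= 261625.00 JPY

261625.00 JPY


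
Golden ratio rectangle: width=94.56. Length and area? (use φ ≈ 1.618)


φ = (1 + √5) / 2 ≈ 1.618
Length = width × φ = 94.56 × 1.618 = 152.99808
≈ 153.00
Area = width × length = 94.56 × 152.99808 = 14467.4984448 ≈ 14467.50
= Length: 153.00, Area: 14467.50

Length: 153.00, Area: 14467.50


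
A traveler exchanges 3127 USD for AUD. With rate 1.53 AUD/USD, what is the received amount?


Amount × rate = 3127 × 1.53
= 4784.31 AUD

4784.31 AUD


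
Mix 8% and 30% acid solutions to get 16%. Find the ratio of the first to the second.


Let x parts of 8% mix with y parts of 30%.
8x + 30y = 16(x + y)
8x + 30y = 16x + 16y
x(8 - 16) = y(16 - 30)
x/y = (30 - 16)/(16 - 8) = 14/8
Simplify: 7:4
= 7:4

7:4


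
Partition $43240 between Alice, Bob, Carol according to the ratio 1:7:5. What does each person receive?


Total parts = 1 + 7 + 5 = 13
Alice: 43240 × 1/13 = 3326.15
Bob: 43240 × 7/13 = 23283.08
Carol: 43240 × 5/13 = 16630.77
= Alice: $3326.15, Bob: $23283.08, Carol: $16630.77

Alice: $3326.15, Bob: $23283.08, Carol: $16630.77


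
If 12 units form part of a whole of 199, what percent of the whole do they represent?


Percentage = (part / whole) × 100
= (12 / 199) × 100
≈ 6.03%

6.03%


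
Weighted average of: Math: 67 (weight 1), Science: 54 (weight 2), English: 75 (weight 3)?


Numerator = 67×1 + 54×2 + 75×3
= 67 + 108 + 225
= 400
Total weight = 6
Weighted avg = 400/6
= 66.67

66.67


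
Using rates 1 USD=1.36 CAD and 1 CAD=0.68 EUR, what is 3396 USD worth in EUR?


Step 1: 3396 USD × 1.36 = 4618.56 CAD
Step 2: 4618.56 CAD × 0.68 = 3140.62 EUR
Implied rate USD→EUR = 1.36 × 0.68 = 0.9248
= 3140.62 EUR

3140.62 EUR


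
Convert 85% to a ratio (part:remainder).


85% means 85 parts out of 100; remainder = 15
Part : remainder = 85:15
GCD = 5
= 17:3

17:3


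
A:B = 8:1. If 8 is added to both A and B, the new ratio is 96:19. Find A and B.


Let A = 8k, B = 1k.
(8k + 8) / (1k + 8) = 96/19
Cross-multiply: 19(8k + 8) = 96(1k + 8)
152k + 152 = 96k + 768
152k - 96k = 768 - 152
56k = 616
k = 616/56 = 11
A = 8×11 = 88, B = 1×11 = 11
= A = 88, B = 11

A = 88, B = 11


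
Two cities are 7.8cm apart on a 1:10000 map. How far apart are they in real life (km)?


Real distance = map distance × scale
= 7.8cm × 10000
= 78000 cm = 780.0 m
= 0.780 km

0.780 km


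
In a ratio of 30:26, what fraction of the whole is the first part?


Total parts = 30 + 26 = 56
First part: 30/56 = 15/28
= 15/28

15/28


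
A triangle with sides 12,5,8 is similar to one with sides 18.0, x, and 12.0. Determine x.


Scale factor = 18.0/12 = 1.5
Missing side = 5 × 1.5
= 7.5

7.5


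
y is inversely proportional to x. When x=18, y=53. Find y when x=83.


Inverse proportion: x × y = constant
k = 18 × 53 = 954
y₂ = k / 83 = 954 / 83
= 11.49

11.49


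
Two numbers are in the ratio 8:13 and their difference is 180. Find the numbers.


Let A = 8k, B = 13k.
13k - 8k = 180
5k = 180 → k = 180/5 = 36
A = 8×36 = 288, B = 13×36 = 468
= A = 288, B = 468

A = 288, B = 468


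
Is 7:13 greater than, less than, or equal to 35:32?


7/13 = 0.5385
35/32 = 1.0938
0.5385 < 1.0938, so 7:13 is less
= less than

less than


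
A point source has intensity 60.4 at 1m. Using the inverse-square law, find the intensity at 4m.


I₁d₁² = I₂d₂²
I₂ = I₁ × (d₁/d₂)²
= 60.4 × (1/4)²
= 60.4 × 1/16
= 60.4/16
= 3.7750

3.7750


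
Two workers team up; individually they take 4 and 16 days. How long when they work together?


Rate of A = 1/4 per day
Rate of B = 1/16 per day
Combined rate = 1/4 + 1/16 = 20/64 = 0.3125 per day
Days = 1 / combined rate = 64/20
= 3.20 days

3.20 days


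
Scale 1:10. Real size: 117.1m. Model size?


Model size = real / scale
= 117.1 / 10
= 11.7100 m

11.7100 m


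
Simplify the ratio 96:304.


GCD(96, 304) = 16
96/16 : 304/16
= 6:19

6:19


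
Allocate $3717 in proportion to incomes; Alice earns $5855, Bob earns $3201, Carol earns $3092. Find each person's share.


Total income = 5855 + 3201 + 3092 = $12148
Alice: $3717 × 5855/12148 = $1791.49
Bob: $3717 × 3201/12148 = $979.43
Carol: $3717 × 3092/12148 = $946.08
= Alice: $1791.49, Bob: $979.43, Carol: $946.08

Alice: $1791.49, Bob: $979.43, Carol: $946.08
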